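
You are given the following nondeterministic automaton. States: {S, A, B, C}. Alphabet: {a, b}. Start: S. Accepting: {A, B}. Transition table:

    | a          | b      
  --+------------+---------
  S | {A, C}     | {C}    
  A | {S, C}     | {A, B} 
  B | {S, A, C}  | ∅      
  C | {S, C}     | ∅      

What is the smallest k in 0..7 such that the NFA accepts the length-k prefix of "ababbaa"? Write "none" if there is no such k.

Start in {S}.
Read 'a': {S} → {A, C}.
None of the earlier sets intersect F, but {A, C} does.

1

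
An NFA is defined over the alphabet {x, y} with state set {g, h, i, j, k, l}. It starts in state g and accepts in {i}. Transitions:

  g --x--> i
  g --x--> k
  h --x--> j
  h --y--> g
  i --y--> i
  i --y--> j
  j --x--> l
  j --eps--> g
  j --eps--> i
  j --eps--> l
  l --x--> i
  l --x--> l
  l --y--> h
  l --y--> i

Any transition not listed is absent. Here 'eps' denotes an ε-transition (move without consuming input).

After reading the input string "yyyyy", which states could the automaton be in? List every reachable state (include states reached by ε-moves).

∅

Start in {g}.
Read 'y': g→∅; now ∅.
The set is empty and remains empty for the remaining 4 symbols.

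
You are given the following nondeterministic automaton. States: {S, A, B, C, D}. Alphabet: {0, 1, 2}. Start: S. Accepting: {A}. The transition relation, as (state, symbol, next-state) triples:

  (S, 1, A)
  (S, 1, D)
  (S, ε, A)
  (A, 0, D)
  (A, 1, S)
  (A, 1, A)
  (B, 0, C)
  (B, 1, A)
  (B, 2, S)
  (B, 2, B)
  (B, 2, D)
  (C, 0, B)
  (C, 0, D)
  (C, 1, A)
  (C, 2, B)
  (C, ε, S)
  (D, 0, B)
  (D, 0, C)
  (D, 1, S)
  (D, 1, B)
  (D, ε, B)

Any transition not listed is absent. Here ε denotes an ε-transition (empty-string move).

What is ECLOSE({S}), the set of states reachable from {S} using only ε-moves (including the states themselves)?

Begin with {S}.
ε-move S → A; add A.

{S, A}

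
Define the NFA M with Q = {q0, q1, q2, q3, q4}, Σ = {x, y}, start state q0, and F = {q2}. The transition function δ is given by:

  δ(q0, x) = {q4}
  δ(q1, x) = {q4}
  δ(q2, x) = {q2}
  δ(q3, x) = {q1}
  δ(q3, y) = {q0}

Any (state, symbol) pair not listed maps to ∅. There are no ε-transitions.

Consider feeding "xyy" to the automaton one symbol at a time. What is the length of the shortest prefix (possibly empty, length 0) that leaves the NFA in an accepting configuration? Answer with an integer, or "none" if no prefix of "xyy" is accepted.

none

Start in {q0}.
Read 'x': {q0} → {q4}.
Read 'y': {q4} → ∅.
The set is empty and remains empty for the remaining 1 symbol.
No reachable set along the way intersects F.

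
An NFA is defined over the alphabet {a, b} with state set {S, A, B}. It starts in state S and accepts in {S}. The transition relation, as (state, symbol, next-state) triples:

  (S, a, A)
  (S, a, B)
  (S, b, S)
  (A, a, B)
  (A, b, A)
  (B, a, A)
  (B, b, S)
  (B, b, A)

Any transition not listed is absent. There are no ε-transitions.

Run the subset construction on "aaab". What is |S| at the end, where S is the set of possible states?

2

Start in {S}.
Read 'a': {S} → {A, B}.
Read 'a': {A, B} → {A, B}.
Read 'a': {A, B} → {A, B}.
Read 'b': {A, B} → {S, A}.
That set has 2 states.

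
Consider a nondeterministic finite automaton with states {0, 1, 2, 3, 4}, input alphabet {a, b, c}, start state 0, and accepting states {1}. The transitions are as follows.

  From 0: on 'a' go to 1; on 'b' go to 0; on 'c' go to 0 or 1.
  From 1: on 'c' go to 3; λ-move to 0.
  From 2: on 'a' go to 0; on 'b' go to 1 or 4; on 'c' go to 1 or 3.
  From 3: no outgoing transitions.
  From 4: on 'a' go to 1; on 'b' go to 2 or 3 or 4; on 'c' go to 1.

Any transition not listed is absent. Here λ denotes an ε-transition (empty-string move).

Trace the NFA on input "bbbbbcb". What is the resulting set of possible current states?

{0}

Start in {0}.
Read 'b': 0→{0}; now {0}.
Read 'b': 0→{0}; now {0}.
Read 'b': 0→{0}; now {0}.
Read 'b': 0→{0}; now {0}.
Read 'b': 0→{0}; now {0}.
Read 'c': 0→{0, 1}; now {0, 1}.
Read 'b': 0→{0}, 1→∅; now {0}.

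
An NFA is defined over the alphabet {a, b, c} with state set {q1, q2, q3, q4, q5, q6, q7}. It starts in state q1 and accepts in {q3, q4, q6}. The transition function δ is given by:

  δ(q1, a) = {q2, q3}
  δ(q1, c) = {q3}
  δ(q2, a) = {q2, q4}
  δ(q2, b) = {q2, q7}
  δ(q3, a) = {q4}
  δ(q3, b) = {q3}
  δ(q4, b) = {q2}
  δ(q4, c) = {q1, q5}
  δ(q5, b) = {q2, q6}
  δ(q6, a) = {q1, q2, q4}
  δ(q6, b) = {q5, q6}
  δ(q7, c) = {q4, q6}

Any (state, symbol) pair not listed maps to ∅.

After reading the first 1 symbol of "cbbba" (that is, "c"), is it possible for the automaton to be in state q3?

Yes

Start in {q1}.
Read 'c': {q1} → {q3}.
State q3 is in {q3}.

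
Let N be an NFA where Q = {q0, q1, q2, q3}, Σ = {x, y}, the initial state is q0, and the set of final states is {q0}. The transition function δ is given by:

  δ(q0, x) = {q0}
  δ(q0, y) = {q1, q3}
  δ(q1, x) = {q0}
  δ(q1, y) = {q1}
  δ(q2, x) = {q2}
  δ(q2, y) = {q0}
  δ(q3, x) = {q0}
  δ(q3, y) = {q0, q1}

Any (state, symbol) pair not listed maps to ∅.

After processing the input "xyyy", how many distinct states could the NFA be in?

Start in {q0}.
Read 'x': {q0} → {q0}.
Read 'y': {q0} → {q1, q3}.
Read 'y': {q1, q3} → {q0, q1}.
Read 'y': {q0, q1} → {q1, q3}.
That set has 2 states.

2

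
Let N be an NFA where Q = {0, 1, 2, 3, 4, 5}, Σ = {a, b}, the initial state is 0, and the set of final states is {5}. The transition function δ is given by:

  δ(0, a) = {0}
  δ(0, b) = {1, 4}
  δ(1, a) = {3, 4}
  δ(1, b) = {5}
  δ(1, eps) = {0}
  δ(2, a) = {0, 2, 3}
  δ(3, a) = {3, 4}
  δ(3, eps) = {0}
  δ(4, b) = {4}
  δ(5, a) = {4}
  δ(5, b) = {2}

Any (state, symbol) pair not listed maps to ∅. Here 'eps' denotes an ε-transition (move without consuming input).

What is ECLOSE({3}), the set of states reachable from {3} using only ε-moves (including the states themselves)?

Begin with {3}.
ε-move 3 → 0; add 0.

{0, 3}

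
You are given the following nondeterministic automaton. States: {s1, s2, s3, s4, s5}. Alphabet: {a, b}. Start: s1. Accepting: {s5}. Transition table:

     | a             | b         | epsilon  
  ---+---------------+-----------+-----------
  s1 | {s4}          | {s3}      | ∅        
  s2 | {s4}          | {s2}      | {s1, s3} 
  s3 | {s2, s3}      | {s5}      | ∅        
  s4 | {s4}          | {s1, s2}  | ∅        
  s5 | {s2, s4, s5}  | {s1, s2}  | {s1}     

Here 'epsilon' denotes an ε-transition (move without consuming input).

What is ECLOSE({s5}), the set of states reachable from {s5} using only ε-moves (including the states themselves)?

{s1, s5}

Begin with {s5}.
ε-move s5 → s1; add s1.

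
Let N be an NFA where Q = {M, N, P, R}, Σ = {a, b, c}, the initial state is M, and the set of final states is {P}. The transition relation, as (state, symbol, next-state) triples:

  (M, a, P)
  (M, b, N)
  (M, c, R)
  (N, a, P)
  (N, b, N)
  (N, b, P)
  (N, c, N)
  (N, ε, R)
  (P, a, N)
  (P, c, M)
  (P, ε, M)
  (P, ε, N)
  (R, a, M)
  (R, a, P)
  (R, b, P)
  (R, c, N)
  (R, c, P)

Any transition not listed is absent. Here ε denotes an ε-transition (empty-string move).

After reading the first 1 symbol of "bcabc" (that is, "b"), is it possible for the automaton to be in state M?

Start in {M}.
Read 'b': {M} → {N, R}.
State M is not in {N, R}.

No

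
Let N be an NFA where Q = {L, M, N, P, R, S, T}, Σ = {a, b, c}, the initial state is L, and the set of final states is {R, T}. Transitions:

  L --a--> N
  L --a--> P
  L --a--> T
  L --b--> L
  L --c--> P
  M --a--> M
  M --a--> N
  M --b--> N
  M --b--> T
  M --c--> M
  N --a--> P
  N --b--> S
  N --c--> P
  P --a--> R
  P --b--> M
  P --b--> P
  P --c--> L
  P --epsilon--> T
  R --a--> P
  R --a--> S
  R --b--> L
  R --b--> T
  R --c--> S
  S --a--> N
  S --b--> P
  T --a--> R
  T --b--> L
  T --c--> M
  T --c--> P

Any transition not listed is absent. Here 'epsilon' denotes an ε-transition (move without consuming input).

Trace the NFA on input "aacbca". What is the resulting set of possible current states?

Start in {L}.
Read 'a': L→{N, P, T}; now {N, P, T}.
Read 'a': N→{P}, P→{R}, T→{R}; union {P, R}; ε-closure = {P, R, T}.
Read 'c': P→{L}, R→{S}, T→{M, P}; union {L, M, P, S}; ε-closure = {L, M, P, S, T}.
Read 'b': L→{L}, M→{N, T}, P→{M, P}, S→{P}, T→{L}; now {L, M, N, P, T}.
Read 'c': L→{P}, M→{M}, N→{P}, P→{L}, T→{M, P}; union {L, M, P}; ε-closure = {L, M, P, T}.
Read 'a': L→{N, P, T}, M→{M, N}, P→{R}, T→{R}; now {M, N, P, R, T}.

{M, N, P, R, T}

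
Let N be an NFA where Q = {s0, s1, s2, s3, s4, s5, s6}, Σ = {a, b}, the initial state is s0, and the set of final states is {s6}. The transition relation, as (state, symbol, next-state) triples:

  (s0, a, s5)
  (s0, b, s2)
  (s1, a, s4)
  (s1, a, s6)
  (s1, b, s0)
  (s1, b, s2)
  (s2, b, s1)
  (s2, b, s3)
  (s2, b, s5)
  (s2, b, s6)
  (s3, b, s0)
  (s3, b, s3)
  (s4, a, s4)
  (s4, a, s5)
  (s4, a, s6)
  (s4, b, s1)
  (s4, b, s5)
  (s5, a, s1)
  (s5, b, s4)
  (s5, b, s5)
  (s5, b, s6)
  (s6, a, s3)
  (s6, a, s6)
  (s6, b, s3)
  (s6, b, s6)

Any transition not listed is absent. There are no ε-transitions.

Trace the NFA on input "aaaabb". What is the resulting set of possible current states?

{s0, s1, s2, s3, s4, s5, s6}

Start in {s0}.
Read 'a': s0→{s5}; now {s5}.
Read 'a': s5→{s1}; now {s1}.
Read 'a': s1→{s4, s6}; now {s4, s6}.
Read 'a': s4→{s4, s5, s6}, s6→{s3, s6}; now {s3, s4, s5, s6}.
Read 'b': s3→{s0, s3}, s4→{s1, s5}, s5→{s4, s5, s6}, s6→{s3, s6}; now {s0, s1, s3, s4, s5, s6}.
Read 'b': s0→{s2}, s1→{s0, s2}, s3→{s0, s3}, s4→{s1, s5}, s5→{s4, s5, s6}, s6→{s3, s6}; now {s0, s1, s2, s3, s4, s5, s6}.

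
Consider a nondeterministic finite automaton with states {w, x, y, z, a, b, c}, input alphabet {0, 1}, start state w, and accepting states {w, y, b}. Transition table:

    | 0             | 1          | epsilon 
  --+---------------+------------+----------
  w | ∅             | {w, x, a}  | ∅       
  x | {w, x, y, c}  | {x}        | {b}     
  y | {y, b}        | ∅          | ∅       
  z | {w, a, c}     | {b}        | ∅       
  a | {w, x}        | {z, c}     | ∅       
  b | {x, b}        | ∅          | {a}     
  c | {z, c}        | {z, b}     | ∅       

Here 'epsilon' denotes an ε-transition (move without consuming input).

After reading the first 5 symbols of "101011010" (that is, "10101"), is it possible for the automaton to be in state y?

No

Start in {w}.
Read '1': {w} → {w, x, a, b}.
Read '0': {w, x, a, b} → {w, x, y, a, b, c}.
Read '1': {w, x, y, a, b, c} → {w, x, z, a, b, c}.
Read '0': {w, x, z, a, b, c} → {w, x, y, z, a, b, c}.
Read '1': {w, x, y, z, a, b, c} → {w, x, z, a, b, c}.
State y is not in {w, x, z, a, b, c}.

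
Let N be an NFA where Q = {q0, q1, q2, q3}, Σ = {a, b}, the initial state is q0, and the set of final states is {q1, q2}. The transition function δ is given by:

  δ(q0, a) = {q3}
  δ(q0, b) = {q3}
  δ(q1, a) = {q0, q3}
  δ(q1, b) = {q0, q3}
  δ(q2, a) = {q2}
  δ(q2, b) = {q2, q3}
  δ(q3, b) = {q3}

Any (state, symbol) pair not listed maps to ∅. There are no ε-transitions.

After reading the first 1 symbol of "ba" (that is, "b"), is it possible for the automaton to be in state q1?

No

Start in {q0}.
Read 'b': {q0} → {q3}.
State q1 is not in {q3}.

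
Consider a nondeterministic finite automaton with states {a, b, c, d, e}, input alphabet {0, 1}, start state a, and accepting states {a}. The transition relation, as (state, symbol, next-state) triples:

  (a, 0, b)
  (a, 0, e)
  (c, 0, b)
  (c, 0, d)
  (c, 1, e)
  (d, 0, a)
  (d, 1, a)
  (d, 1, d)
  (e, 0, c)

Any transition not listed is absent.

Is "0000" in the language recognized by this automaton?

Yes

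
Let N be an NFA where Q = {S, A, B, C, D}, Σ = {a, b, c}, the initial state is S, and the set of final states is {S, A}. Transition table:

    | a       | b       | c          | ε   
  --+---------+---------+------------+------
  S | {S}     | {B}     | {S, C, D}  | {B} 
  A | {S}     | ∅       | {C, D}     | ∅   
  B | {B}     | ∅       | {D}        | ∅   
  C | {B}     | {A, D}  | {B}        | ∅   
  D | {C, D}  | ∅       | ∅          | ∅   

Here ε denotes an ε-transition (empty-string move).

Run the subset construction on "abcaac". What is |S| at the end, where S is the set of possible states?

Start: ε-closure({S}) = {S, B}.
Read 'a': {S, B} → {S, B}.
Read 'b': {S, B} → {B}.
Read 'c': {B} → {D}.
Read 'a': {D} → {C, D}.
Read 'a': {C, D} → {B, C, D}.
Read 'c': {B, C, D} → {B, D}.
That set has 2 states.

2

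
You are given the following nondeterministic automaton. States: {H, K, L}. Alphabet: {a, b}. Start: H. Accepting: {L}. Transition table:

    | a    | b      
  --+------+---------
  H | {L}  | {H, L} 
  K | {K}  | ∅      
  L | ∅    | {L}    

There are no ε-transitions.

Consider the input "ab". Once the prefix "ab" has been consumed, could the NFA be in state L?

Yes

Start in {H}.
Read 'a': H→{L}; now {L}.
Read 'b': L→{L}; now {L}.
State L is in {L}.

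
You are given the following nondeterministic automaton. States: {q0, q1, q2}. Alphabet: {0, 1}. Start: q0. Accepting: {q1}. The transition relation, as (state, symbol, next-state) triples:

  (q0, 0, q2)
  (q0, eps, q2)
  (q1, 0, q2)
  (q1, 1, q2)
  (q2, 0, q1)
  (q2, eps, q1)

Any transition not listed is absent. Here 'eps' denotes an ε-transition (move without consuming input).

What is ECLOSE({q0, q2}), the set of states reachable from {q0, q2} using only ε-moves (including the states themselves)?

{q0, q1, q2}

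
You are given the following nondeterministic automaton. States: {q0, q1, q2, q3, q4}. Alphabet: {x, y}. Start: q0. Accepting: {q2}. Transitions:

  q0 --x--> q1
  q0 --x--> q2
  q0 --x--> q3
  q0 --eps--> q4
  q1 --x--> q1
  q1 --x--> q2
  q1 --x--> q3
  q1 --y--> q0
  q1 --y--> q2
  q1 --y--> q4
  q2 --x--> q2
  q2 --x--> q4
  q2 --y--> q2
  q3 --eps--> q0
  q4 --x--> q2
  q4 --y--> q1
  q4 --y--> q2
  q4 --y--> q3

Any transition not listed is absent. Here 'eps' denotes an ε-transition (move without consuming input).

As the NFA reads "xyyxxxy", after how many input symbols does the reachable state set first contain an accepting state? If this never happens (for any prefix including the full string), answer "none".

1

Start: ε-closure({q0}) = {q0, q4}.
Read 'x': q0→{q1, q2, q3}, q4→{q2}; union {q1, q2, q3}; ε-closure = {q0, q1, q2, q3, q4}.
None of the earlier sets intersect F, but {q0, q1, q2, q3, q4} does.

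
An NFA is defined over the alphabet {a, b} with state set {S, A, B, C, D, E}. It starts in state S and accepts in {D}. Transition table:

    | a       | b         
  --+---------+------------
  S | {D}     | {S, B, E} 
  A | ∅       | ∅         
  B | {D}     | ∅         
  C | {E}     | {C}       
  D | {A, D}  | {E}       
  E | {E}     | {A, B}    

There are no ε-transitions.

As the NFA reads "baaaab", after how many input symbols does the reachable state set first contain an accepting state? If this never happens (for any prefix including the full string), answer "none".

Start in {S}.
Read 'b': S→{S, B, E}; now {S, B, E}.
Read 'a': S→{D}, B→{D}, E→{E}; now {D, E}.
None of the earlier sets intersect F, but {D, E} does.

2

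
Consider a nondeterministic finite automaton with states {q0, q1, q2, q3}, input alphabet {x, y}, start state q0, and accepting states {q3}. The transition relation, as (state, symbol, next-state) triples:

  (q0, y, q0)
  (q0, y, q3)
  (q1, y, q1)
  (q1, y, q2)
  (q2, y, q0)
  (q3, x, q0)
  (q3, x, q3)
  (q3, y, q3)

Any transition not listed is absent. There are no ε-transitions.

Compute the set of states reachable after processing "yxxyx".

Start in {q0}.
Read 'y': q0→{q0, q3}; now {q0, q3}.
Read 'x': q0→∅, q3→{q0, q3}; now {q0, q3}.
Read 'x': q0→∅, q3→{q0, q3}; now {q0, q3}.
Read 'y': q0→{q0, q3}, q3→{q3}; now {q0, q3}.
Read 'x': q0→∅, q3→{q0, q3}; now {q0, q3}.

{q0, q3}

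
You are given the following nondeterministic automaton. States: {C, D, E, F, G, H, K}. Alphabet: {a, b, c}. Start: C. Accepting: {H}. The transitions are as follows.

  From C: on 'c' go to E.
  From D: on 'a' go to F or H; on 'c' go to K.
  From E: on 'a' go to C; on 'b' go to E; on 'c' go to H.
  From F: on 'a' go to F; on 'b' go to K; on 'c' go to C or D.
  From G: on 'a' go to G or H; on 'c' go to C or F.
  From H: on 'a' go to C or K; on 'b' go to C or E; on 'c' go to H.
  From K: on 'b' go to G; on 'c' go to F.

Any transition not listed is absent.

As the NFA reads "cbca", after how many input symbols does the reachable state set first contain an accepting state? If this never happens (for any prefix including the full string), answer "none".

3

Start in {C}.
Read 'c': {C} → {E}.
Read 'b': {E} → {E}.
Read 'c': {E} → {H}.
None of the earlier sets intersect F, but {H} does.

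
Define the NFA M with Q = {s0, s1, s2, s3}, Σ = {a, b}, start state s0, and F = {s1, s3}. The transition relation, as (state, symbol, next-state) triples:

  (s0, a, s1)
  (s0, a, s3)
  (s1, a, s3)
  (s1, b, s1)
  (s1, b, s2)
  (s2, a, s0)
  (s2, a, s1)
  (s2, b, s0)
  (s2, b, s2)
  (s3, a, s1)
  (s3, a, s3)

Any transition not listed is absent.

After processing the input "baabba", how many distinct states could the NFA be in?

Start in {s0}.
Read 'b': s0→∅; now ∅.
The set is empty and remains empty for the remaining 5 symbols.
That set has 0 states.

0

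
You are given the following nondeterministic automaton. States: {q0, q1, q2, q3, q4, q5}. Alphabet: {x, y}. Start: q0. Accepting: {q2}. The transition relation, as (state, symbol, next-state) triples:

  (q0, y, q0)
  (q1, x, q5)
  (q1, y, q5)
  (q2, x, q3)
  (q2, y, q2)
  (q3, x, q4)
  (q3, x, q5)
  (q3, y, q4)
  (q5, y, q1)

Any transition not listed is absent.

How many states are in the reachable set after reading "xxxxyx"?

0

Start in {q0}.
Read 'x': {q0} → ∅.
The set is empty and remains empty for the remaining 5 symbols.
That set has 0 states.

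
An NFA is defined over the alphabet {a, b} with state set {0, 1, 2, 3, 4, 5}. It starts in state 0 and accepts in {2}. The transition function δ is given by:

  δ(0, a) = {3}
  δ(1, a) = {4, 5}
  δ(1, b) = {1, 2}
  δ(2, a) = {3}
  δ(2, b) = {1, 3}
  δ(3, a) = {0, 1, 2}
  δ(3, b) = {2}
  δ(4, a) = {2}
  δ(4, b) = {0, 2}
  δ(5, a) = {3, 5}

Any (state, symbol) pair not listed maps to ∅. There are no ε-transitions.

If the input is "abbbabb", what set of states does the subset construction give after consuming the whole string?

{1, 3}

Start in {0}.
Read 'a': 0→{3}; now {3}.
Read 'b': 3→{2}; now {2}.
Read 'b': 2→{1, 3}; now {1, 3}.
Read 'b': 1→{1, 2}, 3→{2}; now {1, 2}.
Read 'a': 1→{4, 5}, 2→{3}; now {3, 4, 5}.
Read 'b': 3→{2}, 4→{0, 2}, 5→∅; now {0, 2}.
Read 'b': 0→∅, 2→{1, 3}; now {1, 3}.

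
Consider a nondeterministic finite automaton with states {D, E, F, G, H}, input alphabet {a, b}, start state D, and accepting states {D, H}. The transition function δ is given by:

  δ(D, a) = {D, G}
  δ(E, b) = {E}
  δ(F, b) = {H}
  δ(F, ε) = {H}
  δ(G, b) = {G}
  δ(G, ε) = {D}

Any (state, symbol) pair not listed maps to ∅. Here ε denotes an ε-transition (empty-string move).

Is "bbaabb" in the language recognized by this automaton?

Start in {D}.
Read 'b': D→∅; now ∅.
The set is empty and remains empty for the remaining 5 symbols.
The final set ∅ contains no accepting state.

No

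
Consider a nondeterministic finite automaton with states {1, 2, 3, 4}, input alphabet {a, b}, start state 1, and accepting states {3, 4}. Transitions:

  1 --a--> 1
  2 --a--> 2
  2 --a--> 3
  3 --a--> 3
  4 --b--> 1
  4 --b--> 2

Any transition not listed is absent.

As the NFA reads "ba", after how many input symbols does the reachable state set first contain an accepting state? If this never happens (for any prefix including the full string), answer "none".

none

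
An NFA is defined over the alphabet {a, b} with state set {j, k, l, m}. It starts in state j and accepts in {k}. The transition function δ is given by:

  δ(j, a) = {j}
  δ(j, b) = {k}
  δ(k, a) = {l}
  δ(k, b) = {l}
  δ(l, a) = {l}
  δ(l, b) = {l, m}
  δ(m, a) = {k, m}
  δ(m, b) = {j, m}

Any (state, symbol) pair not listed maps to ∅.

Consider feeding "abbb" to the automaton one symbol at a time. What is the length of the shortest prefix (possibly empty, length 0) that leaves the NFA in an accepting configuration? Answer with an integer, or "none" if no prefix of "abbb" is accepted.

Start in {j}.
Read 'a': {j} → {j}.
Read 'b': {j} → {k}.
None of the earlier sets intersect F, but {k} does.

2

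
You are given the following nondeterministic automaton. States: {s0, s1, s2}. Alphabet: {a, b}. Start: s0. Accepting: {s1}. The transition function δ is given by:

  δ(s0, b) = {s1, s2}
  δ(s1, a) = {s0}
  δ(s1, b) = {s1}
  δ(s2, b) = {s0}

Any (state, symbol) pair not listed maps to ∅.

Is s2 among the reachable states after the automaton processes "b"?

Start in {s0}.
Read 'b': {s0} → {s1, s2}.
State s2 is in {s1, s2}.

Yes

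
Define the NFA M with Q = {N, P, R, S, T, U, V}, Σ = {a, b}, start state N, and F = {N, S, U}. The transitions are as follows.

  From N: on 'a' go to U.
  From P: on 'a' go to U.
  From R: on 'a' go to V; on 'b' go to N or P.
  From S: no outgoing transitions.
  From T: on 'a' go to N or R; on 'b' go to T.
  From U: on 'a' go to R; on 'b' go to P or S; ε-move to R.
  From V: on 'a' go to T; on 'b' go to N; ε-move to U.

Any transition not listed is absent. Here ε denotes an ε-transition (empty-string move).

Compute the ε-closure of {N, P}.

{N, P}

Begin with {N, P}.
No ε-moves leave this set, so the closure equals the set itself.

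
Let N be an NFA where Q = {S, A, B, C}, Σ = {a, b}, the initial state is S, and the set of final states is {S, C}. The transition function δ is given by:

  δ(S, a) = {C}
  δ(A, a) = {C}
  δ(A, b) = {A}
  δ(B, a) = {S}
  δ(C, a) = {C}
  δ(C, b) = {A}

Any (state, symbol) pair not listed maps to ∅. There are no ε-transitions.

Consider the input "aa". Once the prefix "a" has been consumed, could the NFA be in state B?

Start in {S}.
Read 'a': {S} → {C}.
State B is not in {C}.

No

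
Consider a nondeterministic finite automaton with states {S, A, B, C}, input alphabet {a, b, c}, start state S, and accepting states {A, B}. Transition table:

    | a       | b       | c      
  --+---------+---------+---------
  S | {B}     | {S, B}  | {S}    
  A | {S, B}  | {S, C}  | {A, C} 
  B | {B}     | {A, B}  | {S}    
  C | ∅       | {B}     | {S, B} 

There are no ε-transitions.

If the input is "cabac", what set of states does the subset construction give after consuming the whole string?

{S}

Start in {S}.
Read 'c': {S} → {S}.
Read 'a': {S} → {B}.
Read 'b': {B} → {A, B}.
Read 'a': {A, B} → {S, B}.
Read 'c': {S, B} → {S}.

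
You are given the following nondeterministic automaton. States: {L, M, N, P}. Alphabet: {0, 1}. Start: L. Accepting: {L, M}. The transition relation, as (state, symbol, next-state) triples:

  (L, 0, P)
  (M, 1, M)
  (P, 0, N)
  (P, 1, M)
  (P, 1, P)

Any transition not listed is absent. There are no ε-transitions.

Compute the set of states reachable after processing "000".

Start in {L}.
Read '0': L→{P}; now {P}.
Read '0': P→{N}; now {N}.
Read '0': N→∅; now ∅.

∅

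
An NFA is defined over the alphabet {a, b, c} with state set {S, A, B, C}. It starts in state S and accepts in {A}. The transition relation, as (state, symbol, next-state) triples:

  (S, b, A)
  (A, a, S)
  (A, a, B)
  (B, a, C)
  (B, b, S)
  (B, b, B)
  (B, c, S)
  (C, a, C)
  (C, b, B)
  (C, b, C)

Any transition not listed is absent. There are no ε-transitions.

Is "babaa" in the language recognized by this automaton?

No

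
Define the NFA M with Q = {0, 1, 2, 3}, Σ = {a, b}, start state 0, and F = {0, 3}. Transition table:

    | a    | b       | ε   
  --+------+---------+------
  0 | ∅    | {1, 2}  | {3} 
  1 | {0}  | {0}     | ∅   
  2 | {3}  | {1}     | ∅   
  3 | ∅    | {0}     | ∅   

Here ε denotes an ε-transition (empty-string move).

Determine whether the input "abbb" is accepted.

No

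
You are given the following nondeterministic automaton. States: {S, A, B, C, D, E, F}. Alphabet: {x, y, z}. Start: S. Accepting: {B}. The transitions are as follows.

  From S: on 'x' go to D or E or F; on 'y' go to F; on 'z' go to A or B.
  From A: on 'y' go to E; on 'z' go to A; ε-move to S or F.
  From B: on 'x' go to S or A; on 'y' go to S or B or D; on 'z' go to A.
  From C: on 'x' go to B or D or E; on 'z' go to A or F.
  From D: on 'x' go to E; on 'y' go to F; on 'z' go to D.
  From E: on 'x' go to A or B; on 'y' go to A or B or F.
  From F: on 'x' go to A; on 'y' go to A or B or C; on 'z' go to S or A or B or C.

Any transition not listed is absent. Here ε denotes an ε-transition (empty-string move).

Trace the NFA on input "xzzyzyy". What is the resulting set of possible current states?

{S, A, B, C, D, E, F}

Start in {S}.
Read 'x': S→{D, E, F}; now {D, E, F}.
Read 'z': D→{D}, E→∅, F→{S, A, B, C}; union {S, A, B, C, D}; ε-closure = {S, A, B, C, D, F}.
Read 'z': S→{A, B}, A→{A}, B→{A}, C→{A, F}, D→{D}, F→{S, A, B, C}; now {S, A, B, C, D, F}.
Read 'y': S→{F}, A→{E}, B→{S, B, D}, C→∅, D→{F}, F→{A, B, C}; now {S, A, B, C, D, E, F}.
Read 'z': S→{A, B}, A→{A}, B→{A}, C→{A, F}, D→{D}, E→∅, F→{S, A, B, C}; now {S, A, B, C, D, F}.
Read 'y': S→{F}, A→{E}, B→{S, B, D}, C→∅, D→{F}, F→{A, B, C}; now {S, A, B, C, D, E, F}.
Read 'y': S→{F}, A→{E}, B→{S, B, D}, C→∅, D→{F}, E→{A, B, F}, F→{A, B, C}; now {S, A, B, C, D, E, F}.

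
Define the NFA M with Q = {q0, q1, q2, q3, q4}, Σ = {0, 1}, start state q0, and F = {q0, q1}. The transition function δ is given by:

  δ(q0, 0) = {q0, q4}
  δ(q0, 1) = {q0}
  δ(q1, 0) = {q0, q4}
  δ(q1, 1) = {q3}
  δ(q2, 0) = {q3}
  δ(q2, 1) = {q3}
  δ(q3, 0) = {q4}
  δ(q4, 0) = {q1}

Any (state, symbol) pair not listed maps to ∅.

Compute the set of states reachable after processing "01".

{q0}

Start in {q0}.
Read '0': {q0} → {q0, q4}.
Read '1': {q0, q4} → {q0}.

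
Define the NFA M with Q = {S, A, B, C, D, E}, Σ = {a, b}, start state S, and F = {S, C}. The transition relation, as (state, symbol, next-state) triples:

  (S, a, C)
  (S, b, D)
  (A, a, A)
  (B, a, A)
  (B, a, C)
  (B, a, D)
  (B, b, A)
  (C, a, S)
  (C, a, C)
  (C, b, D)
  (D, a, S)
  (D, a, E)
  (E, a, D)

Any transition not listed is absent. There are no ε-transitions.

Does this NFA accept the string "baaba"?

Start in {S}.
Read 'b': {S} → {D}.
Read 'a': {D} → {S, E}.
Read 'a': {S, E} → {C, D}.
Read 'b': {C, D} → {D}.
Read 'a': {D} → {S, E}.
The final set {S, E} contains the accepting state S.

Yes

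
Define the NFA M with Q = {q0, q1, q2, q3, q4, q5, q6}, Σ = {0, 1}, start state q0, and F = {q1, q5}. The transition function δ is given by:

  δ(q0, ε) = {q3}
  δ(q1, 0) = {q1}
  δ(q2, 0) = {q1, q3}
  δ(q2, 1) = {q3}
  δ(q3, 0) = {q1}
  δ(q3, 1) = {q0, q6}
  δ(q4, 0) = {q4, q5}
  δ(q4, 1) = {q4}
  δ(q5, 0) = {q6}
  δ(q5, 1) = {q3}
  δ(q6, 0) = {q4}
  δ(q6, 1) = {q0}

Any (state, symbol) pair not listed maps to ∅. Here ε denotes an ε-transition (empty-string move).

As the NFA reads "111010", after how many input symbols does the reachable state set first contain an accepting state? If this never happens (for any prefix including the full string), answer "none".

4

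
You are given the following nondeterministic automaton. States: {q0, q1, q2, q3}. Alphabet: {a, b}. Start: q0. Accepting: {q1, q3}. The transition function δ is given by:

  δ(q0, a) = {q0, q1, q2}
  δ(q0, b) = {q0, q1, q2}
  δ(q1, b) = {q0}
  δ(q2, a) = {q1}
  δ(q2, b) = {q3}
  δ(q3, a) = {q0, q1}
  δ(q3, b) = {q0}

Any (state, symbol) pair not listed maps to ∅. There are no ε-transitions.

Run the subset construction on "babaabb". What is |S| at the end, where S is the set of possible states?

4

Start in {q0}.
Read 'b': {q0} → {q0, q1, q2}.
Read 'a': {q0, q1, q2} → {q0, q1, q2}.
Read 'b': {q0, q1, q2} → {q0, q1, q2, q3}.
Read 'a': {q0, q1, q2, q3} → {q0, q1, q2}.
Read 'a': {q0, q1, q2} → {q0, q1, q2}.
Read 'b': {q0, q1, q2} → {q0, q1, q2, q3}.
Read 'b': {q0, q1, q2, q3} → {q0, q1, q2, q3}.
That set has 4 states.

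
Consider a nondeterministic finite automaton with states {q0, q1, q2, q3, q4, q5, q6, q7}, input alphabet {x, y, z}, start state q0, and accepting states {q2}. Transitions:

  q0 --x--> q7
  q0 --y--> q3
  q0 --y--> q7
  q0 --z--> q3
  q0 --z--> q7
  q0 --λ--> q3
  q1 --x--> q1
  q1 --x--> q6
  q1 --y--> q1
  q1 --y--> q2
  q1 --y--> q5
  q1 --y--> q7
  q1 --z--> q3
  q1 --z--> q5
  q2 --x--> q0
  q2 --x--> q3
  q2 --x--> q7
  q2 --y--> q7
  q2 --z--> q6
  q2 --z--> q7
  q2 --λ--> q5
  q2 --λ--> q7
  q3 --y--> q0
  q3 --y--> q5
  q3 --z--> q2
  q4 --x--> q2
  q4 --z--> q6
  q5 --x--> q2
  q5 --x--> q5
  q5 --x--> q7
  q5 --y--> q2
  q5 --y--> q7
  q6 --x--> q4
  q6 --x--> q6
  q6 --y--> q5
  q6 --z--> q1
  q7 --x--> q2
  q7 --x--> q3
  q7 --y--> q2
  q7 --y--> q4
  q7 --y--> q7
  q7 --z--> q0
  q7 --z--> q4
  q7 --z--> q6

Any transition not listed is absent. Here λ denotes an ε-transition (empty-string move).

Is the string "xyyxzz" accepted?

Yes

Start: ε-closure({q0}) = {q0, q3}.
Read 'x': {q0, q3} → {q7}.
Read 'y': {q7} → {q2, q4, q5, q7}.
Read 'y': {q2, q4, q5, q7} → {q2, q4, q5, q7}.
Read 'x': {q2, q4, q5, q7} → {q0, q2, q3, q5, q7}.
Read 'z': {q0, q2, q3, q5, q7} → {q0, q2, q3, q4, q5, q6, q7}.
Read 'z': {q0, q2, q3, q4, q5, q6, q7} → {q0, q1, q2, q3, q4, q5, q6, q7}.
The final set {q0, q1, q2, q3, q4, q5, q6, q7} contains the accepting state q2.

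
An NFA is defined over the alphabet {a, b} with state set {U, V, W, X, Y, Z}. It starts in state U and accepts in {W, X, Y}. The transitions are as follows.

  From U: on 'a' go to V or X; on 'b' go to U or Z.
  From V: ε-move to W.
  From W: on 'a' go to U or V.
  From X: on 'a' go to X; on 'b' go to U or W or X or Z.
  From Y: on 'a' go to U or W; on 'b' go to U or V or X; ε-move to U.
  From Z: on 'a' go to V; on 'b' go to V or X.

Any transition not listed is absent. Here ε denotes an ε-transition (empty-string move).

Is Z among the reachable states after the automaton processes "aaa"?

No

Start in {U}.
Read 'a': U→{V, X}; union {V, X}; ε-closure = {V, W, X}.
Read 'a': V→∅, W→{U, V}, X→{X}; union {U, V, X}; ε-closure = {U, V, W, X}.
Read 'a': U→{V, X}, V→∅, W→{U, V}, X→{X}; union {U, V, X}; ε-closure = {U, V, W, X}.
State Z is not in {U, V, W, X}.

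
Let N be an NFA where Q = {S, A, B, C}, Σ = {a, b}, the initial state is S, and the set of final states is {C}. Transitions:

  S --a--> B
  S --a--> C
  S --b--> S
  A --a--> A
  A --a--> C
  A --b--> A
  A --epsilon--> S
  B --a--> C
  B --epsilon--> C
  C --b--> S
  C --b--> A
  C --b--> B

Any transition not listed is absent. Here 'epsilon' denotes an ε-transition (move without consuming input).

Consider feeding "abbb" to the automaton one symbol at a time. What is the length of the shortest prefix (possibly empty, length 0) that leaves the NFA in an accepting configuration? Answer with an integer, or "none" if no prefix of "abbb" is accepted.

Start in {S}.
Read 'a': S→{B, C}; now {B, C}.
None of the earlier sets intersect F, but {B, C} does.

1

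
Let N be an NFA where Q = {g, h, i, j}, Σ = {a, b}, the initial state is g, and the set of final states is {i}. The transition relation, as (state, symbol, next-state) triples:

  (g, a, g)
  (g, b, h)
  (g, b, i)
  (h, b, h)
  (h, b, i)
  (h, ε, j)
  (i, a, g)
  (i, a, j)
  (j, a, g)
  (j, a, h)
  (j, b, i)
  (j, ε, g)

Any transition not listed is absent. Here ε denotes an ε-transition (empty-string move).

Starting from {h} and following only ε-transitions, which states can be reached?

{g, h, j}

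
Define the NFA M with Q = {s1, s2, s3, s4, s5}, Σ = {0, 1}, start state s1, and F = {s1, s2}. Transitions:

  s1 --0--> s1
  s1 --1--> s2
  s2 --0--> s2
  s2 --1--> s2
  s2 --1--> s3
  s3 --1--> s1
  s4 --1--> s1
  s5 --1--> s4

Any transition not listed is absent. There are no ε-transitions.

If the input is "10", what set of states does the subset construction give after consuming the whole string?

{s2}

Start in {s1}.
Read '1': s1→{s2}; now {s2}.
Read '0': s2→{s2}; now {s2}.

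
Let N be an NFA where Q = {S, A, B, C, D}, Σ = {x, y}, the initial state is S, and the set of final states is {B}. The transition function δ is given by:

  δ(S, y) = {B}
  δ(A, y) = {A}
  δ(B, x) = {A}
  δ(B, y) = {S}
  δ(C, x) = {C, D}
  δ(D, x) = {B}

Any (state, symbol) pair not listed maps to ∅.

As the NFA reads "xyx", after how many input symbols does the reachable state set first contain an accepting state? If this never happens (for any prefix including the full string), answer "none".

none

Start in {S}.
Read 'x': {S} → ∅.
The set is empty and remains empty for the remaining 2 symbols.
No reachable set along the way intersects F.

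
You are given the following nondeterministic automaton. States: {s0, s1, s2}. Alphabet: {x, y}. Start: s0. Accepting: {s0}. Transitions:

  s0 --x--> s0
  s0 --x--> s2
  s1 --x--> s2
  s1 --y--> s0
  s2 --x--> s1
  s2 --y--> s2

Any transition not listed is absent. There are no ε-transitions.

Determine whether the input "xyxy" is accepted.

Yes

Start in {s0}.
Read 'x': {s0} → {s0, s2}.
Read 'y': {s0, s2} → {s2}.
Read 'x': {s2} → {s1}.
Read 'y': {s1} → {s0}.
The final set {s0} contains the accepting state s0.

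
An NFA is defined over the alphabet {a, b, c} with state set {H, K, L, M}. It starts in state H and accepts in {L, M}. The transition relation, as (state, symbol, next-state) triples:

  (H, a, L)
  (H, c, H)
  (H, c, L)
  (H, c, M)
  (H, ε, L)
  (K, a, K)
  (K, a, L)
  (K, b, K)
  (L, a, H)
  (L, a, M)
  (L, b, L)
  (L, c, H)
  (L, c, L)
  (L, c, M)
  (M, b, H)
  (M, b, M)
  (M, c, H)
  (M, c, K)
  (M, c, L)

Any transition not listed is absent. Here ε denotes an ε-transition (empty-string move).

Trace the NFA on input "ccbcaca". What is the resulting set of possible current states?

Start: ε-closure({H}) = {H, L}.
Read 'c': H→{H, L, M}, L→{H, L, M}; now {H, L, M}.
Read 'c': H→{H, L, M}, L→{H, L, M}, M→{H, K, L}; now {H, K, L, M}.
Read 'b': H→∅, K→{K}, L→{L}, M→{H, M}; now {H, K, L, M}.
Read 'c': H→{H, L, M}, K→∅, L→{H, L, M}, M→{H, K, L}; now {H, K, L, M}.
Read 'a': H→{L}, K→{K, L}, L→{H, M}, M→∅; now {H, K, L, M}.
Read 'c': H→{H, L, M}, K→∅, L→{H, L, M}, M→{H, K, L}; now {H, K, L, M}.
Read 'a': H→{L}, K→{K, L}, L→{H, M}, M→∅; now {H, K, L, M}.

{H, K, L, M}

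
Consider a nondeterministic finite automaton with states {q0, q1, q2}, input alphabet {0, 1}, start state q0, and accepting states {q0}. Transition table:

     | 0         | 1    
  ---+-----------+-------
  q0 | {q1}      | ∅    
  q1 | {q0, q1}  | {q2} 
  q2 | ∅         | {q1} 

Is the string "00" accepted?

Yes

Start in {q0}.
Read '0': q0→{q1}; now {q1}.
Read '0': q1→{q0, q1}; now {q0, q1}.
The final set {q0, q1} contains the accepting state q0.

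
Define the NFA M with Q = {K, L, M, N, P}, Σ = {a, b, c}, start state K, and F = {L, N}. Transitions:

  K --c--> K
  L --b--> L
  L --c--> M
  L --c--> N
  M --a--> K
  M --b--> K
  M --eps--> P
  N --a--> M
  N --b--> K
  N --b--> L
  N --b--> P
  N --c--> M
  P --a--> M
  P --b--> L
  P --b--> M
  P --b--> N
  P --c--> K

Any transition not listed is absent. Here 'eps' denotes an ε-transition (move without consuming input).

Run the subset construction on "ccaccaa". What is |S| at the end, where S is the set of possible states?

0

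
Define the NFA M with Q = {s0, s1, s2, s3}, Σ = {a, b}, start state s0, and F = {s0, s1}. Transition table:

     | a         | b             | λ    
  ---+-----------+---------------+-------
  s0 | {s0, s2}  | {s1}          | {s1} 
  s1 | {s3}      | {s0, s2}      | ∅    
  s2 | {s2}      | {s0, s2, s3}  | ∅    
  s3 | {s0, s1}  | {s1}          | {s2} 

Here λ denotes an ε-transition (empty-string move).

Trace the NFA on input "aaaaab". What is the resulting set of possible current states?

{s0, s1, s2, s3}

Start: ε-closure({s0}) = {s0, s1}.
Read 'a': {s0, s1} → {s0, s1, s2, s3}.
Read 'a': {s0, s1, s2, s3} → {s0, s1, s2, s3}.
Read 'a': {s0, s1, s2, s3} → {s0, s1, s2, s3}.
Read 'a': {s0, s1, s2, s3} → {s0, s1, s2, s3}.
Read 'a': {s0, s1, s2, s3} → {s0, s1, s2, s3}.
Read 'b': {s0, s1, s2, s3} → {s0, s1, s2, s3}.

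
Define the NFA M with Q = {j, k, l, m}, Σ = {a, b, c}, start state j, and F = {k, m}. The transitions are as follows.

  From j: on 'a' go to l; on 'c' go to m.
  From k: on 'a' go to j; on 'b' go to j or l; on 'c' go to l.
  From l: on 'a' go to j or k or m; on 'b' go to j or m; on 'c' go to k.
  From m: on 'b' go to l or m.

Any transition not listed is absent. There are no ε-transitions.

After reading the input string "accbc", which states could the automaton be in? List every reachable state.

Start in {j}.
Read 'a': {j} → {l}.
Read 'c': {l} → {k}.
Read 'c': {k} → {l}.
Read 'b': {l} → {j, m}.
Read 'c': {j, m} → {m}.

{m}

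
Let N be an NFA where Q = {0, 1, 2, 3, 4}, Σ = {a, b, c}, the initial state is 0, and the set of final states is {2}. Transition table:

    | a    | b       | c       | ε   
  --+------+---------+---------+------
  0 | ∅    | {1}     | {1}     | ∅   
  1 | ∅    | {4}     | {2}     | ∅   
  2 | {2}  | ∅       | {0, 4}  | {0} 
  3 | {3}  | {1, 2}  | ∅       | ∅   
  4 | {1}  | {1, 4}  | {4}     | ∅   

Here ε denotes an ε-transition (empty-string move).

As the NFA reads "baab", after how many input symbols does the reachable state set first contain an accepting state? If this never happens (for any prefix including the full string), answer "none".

none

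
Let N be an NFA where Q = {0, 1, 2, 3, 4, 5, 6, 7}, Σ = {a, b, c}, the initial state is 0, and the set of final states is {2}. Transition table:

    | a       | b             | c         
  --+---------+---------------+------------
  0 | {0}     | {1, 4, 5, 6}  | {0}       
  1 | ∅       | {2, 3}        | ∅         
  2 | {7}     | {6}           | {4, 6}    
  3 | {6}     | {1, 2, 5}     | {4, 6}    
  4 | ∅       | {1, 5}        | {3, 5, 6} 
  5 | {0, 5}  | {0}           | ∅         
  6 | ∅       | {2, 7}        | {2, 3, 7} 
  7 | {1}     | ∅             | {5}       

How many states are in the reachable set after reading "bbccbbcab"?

Start in {0}.
Read 'b': {0} → {1, 4, 5, 6}.
Read 'b': {1, 4, 5, 6} → {0, 1, 2, 3, 5, 7}.
Read 'c': {0, 1, 2, 3, 5, 7} → {0, 4, 5, 6}.
Read 'c': {0, 4, 5, 6} → {0, 2, 3, 5, 6, 7}.
Read 'b': {0, 2, 3, 5, 6, 7} → {0, 1, 2, 4, 5, 6, 7}.
Read 'b': {0, 1, 2, 4, 5, 6, 7} → {0, 1, 2, 3, 4, 5, 6, 7}.
Read 'c': {0, 1, 2, 3, 4, 5, 6, 7} → {0, 2, 3, 4, 5, 6, 7}.
Read 'a': {0, 2, 3, 4, 5, 6, 7} → {0, 1, 5, 6, 7}.
Read 'b': {0, 1, 5, 6, 7} → {0, 1, 2, 3, 4, 5, 6, 7}.
That set has 8 states.

8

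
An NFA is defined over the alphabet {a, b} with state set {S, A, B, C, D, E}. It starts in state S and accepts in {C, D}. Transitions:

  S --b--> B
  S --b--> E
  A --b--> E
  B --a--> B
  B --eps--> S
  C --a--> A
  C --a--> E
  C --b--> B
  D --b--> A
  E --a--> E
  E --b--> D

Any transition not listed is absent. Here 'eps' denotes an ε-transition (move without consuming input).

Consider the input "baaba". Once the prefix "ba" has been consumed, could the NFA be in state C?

Start in {S}.
Read 'b': S→{B, E}; union {B, E}; ε-closure = {S, B, E}.
Read 'a': S→∅, B→{B}, E→{E}; union {B, E}; ε-closure = {S, B, E}.
State C is not in {S, B, E}.

No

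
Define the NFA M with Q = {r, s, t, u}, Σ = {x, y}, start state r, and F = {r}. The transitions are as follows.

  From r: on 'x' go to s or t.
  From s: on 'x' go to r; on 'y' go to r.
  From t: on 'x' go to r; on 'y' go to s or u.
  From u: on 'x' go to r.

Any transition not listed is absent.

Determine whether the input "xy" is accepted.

Yes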